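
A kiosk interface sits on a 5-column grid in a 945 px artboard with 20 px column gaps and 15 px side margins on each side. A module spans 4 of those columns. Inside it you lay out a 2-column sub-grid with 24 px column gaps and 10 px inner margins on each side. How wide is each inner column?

342 px

Inside the margins: 945 − 30 = 915 px.
5c + 4·20 = 915 → 5c = 835 → c = 167 px.
4 columns plus 3 column gaps: 668 + 60 = 728 px.
Inner content = 728 − 2·10 = 708 px.
2d + 1·24 = 708 → 2d = 684 → d = 342 px.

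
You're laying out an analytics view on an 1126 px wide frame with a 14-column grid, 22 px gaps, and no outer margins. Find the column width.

60 px

1126 − 13·22 = 840; ÷14 gives c = 60 px.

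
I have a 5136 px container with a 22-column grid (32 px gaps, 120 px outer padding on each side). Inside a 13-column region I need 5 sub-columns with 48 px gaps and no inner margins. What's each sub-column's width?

537.6 px

Inside the margins: 5136 − 240 = 4896 px.
4896 − 21·32 = 4224; ÷22 gives c = 192 px.
Span of 13: 13·192 + 12·32 = 2496 + 384 = 2880 px.
5d + 4·48 = 2880 → 5d = 2688 → d = 537.6 px.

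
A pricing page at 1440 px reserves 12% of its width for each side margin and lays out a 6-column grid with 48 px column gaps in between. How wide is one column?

142.4 px

1440 × (1 − 2·12%) = 1440 × 76% = 1094.4 px for the columns.
Subtracting 5 column gaps of 48 leaves 854.4 for 6 columns, so c = 142.4 px.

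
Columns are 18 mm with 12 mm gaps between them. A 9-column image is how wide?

258 mm

9 columns plus 8 gaps: 162 + 96 = 258 mm.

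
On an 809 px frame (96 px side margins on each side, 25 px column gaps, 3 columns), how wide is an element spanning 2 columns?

Take off 192 px of margins, leaving 617 px.
617 − 2·25 = 567; ÷3 gives c = 189 px.
Span of 2: 2·189 + 1·25 = 378 + 25 = 403 px.

403 px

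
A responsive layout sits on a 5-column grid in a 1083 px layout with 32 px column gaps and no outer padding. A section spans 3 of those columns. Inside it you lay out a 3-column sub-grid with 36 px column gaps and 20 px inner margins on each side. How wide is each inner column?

175 px

5c + 4·32 = 1083 → 5c = 955 → c = 191 px.
3-column span = 3·191 + 2·32 = 637 px.
Inner content = 637 − 2·20 = 597 px.
3 columns + 2 column gaps: 3d + 2·36 = 597.
3d = 597 − 72 = 525, so d = 175 px.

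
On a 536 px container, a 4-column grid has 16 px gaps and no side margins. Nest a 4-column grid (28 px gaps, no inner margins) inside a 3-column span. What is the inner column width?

4 columns + 3 gaps: 4c + 3·16 = 536.
4c = 536 − 48 = 488, so c = 122 px.
Span of 3: 3·122 + 2·16 = 366 + 32 = 398 px.
4d + 3·28 = 398 → 4d = 314 → d = 78.5 px.

78.5 px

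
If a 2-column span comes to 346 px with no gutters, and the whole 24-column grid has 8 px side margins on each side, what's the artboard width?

346 / 2 = 173 px per column.
Summing: 16 + 4152 = 4168 px.

4168 px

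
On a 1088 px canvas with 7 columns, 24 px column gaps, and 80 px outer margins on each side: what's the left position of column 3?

352 px

Subtract both margins: 1088 − 2·80 = 928 px.
7 columns + 6 column gaps: 7c + 6·24 = 928.
7c = 928 − 144 = 784, so c = 112 px.
Before column 3: the margin + 2 columns + 2 column gaps.
Offset = 80 + 2·(112 + 24) = 80 + 272 = 352 px.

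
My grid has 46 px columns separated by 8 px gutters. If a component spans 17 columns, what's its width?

17-column span = 17·46 + 16·8 = 910 px.

910 px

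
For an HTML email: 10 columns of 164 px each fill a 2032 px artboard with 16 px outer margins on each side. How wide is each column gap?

Subtract both margins: 2032 − 2·16 = 2000 px.
Columns use 1640 px, leaving 360 px across 9 column gaps = 40 px each.

40 px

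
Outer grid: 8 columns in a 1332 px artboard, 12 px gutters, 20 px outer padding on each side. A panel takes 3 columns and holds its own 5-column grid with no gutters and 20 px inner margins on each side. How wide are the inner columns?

Take off 40 px of margins, leaving 1292 px.
1292 − 7·12 = 1208; ÷8 gives c = 151 px.
3-column span = 3·151 + 2·12 = 477 px.
Inner content = 477 − 2·20 = 437 px.
With no gutters, each column is 437/5 = 87.4 px.

87.4 px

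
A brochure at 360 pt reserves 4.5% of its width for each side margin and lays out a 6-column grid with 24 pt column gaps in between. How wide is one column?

Each margin = 4.5% of 360 = 16.2 pt; content = 360 − 2·16.2 = 327.6 pt.
Subtracting 5 column gaps of 24 leaves 207.6 for 6 columns, so c = 34.6 pt.

34.6 pt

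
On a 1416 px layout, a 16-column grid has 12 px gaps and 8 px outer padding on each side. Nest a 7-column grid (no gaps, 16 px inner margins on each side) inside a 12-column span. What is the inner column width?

145 px

Outer content = 1416 − 2·8 = 1400 px.
16 columns + 15 gaps: 16c + 15·12 = 1400.
16c = 1400 − 180 = 1220, so c = 76.25 px.
12-column span = 12·76.25 + 11·12 = 1047 px.
Inner content = 1047 − 2·16 = 1015 px.
7d = 1015 → d = 145 px.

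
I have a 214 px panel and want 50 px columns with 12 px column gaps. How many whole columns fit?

3 columns

3 columns: 3·50 + 2·12 = 174 px ≤ 214.
4 columns: 236 px > 214. So 3.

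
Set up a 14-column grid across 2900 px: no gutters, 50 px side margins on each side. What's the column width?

Inside the margins: 2900 − 100 = 2800 px.
2800 / 14 = 200 px per column.

200 px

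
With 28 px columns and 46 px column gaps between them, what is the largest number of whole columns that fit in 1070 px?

15 columns: 15·28 + 14·46 = 1064 px ≤ 1070.
16 columns: 1138 px > 1070. So 15.

15 columns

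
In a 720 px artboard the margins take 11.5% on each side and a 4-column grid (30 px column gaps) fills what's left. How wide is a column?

116.1 px

Each margin = 11.5% of 720 = 82.8 px; content = 720 − 2·82.8 = 554.4 px.
4c + 3·30 = 554.4 → 4c = 464.4 → c = 116.1 px.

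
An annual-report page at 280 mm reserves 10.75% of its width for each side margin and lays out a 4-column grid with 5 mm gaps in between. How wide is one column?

51.2 mm

Each margin = 10.75% of 280 = 30.1 mm; content = 280 − 2·30.1 = 219.8 mm.
4 columns + 3 gaps: 4c + 3·5 = 219.8.
4c = 219.8 − 15 = 204.8, so c = 51.2 mm.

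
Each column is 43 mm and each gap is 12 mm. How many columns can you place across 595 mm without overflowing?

11 columns

11 columns: 11·43 + 10·12 = 593 mm ≤ 595.
12 columns: 648 mm > 595. So 11.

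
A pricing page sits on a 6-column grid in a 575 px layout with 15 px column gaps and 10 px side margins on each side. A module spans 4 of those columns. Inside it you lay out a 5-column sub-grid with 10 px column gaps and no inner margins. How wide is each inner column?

65 px

Subtract both margins: 575 − 2·10 = 555 px.
555 − 5·15 = 480; ÷6 gives c = 80 px.
4-column span = 4·80 + 3·15 = 365 px.
5 columns + 4 column gaps: 5d + 4·10 = 365.
5d = 365 − 40 = 325, so d = 65 px.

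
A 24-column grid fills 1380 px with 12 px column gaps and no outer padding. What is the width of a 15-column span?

Subtracting 23 column gaps of 12 leaves 1104 for 24 columns, so c = 46 px.
15-column span = 15·46 + 14·12 = 858 px.

858 px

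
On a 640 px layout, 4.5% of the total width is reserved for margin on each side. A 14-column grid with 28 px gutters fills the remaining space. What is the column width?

640 × (1 − 2·4.5%) = 640 × 91% = 582.4 px for the columns.
Subtracting 13 gutters of 28 leaves 218.4 for 14 columns, so c = 15.6 px.

15.6 px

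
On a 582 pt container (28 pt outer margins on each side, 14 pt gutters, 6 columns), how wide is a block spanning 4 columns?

346 pt

Subtract both margins: 582 − 2·28 = 526 pt.
6c + 5·14 = 526 → 6c = 456 → c = 76 pt.
4-column span = 4·76 + 3·14 = 346 pt.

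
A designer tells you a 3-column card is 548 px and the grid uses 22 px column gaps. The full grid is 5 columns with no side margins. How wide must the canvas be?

928 px

3c + 2·22 = 548 → 3c = 504 → c = 168 px.
Summing: 840 + 88 = 928 px.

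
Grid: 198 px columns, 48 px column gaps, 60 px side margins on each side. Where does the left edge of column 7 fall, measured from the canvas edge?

Column 7 starts at margin + 6·(column + gutter) = 60 + 6·246 = 1536 px.

1536 px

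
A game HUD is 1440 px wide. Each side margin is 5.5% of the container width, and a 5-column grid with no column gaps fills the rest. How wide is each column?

256.32 px

Each margin = 5.5% of 1440 = 79.2 px; content = 1440 − 2·79.2 = 1281.6 px.
1281.6 / 5 = 256.32 px per column.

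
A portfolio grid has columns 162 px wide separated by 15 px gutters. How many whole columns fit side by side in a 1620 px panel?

9 columns

k columns need k·162 + (k−1)·15 = k·177 − 15.
k·177 − 15 ≤ 1620 → k ≤ 1635 / 177 ≈ 9.24, so k = 9.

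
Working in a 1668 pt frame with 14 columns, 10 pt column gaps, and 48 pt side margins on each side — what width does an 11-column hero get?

1233 pt

Take off 96 pt of margins, leaving 1572 pt.
1572 − 13·10 = 1442; ÷14 gives c = 103 pt.
11-column span = 11·103 + 10·10 = 1233 pt.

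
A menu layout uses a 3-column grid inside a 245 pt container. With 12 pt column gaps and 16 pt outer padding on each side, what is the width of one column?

Content width = 245 − 2·16 = 213 pt.
3 columns + 2 column gaps: 3c + 2·12 = 213.
3c = 213 − 24 = 189, so c = 63 pt.

63 pt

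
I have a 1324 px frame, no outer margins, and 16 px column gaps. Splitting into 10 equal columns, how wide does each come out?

118 px

10c + 9·16 = 1324 → 10c = 1180 → c = 118 px.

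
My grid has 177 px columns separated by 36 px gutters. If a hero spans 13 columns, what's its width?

13 columns plus 12 gutters: 2301 + 432 = 2733 px.

2733 px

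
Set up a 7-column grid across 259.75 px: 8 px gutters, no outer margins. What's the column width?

Subtracting 6 gutters of 8 leaves 211.75 for 7 columns, so c = 30.25 px.

30.25 px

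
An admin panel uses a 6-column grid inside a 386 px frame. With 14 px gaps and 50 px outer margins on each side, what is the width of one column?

Content width = 386 − 2·50 = 286 px.
Subtracting 5 gaps of 14 leaves 216 for 6 columns, so c = 36 px.

36 px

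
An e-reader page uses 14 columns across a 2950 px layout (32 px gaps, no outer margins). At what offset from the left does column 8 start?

1491 px

14c + 13·32 = 2950 → 14c = 2534 → c = 181 px.
Each column+gutter stride is 213 px; with no margin, 7 of them is 1491 px.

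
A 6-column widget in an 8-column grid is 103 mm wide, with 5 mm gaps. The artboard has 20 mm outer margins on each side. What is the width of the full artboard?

6 columns + 5 gaps: 6c + 5·5 = 103.
6c = 103 − 25 = 78, so c = 13 mm.
Total width: 2·20 + 8·13 + 7·5 = 179 mm.

179 mm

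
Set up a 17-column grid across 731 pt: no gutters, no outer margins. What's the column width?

731 / 17 = 43 pt per column.

43 pt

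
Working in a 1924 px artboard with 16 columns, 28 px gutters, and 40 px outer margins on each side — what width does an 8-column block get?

908 px

Content width = 1924 − 2·40 = 1844 px.
Subtracting 15 gutters of 28 leaves 1424 for 16 columns, so c = 89 px.
8 columns plus 7 gutters: 712 + 196 = 908 px.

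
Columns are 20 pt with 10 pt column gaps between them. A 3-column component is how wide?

80 pt

3-column span = 3·20 + 2·10 = 80 pt.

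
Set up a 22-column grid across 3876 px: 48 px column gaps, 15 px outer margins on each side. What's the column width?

129 px

Take off 30 px of margins, leaving 3846 px.
22 columns + 21 column gaps: 22c + 21·48 = 3846.
22c = 3846 − 1008 = 2838, so c = 129 px.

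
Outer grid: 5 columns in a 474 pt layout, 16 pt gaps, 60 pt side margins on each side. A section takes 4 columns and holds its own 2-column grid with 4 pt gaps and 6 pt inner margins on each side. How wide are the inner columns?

Outer content = 474 − 2·60 = 354 pt.
5c + 4·16 = 354 → 5c = 290 → c = 58 pt.
Span of 4: 4·58 + 3·16 = 232 + 48 = 280 pt.
Inner content = 280 − 2·6 = 268 pt.
2d + 1·4 = 268 → 2d = 264 → d = 132 pt.

132 pt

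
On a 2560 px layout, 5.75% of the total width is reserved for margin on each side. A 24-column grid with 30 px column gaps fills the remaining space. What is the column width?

65.65 px

Margins: 5.75% × 2560 = 147.2 px each, so content = 2560 − 294.4 = 2265.6 px.
2265.6 − 23·30 = 1575.6; ÷24 gives c = 65.65 px.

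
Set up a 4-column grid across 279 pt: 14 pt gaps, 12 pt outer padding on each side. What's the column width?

53.25 pt

Inside the margins: 279 − 24 = 255 pt.
Subtracting 3 gaps of 14 leaves 213 for 4 columns, so c = 53.25 pt.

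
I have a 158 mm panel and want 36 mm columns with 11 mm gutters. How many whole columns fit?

3 columns

3 columns: 3·36 + 2·11 = 130 mm ≤ 158.
4 columns: 177 mm > 158. So 3.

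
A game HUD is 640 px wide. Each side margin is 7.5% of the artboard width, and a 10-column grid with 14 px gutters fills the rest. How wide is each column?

41.8 px

640 × (1 − 2·7.5%) = 640 × 85% = 544 px for the columns.
10c + 9·14 = 544 → 10c = 418 → c = 41.8 px.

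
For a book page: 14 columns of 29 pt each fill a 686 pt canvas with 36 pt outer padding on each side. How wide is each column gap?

16 pt

Inside the margins: 686 − 72 = 614 pt.
Columns use 406 pt, leaving 208 pt across 13 column gaps = 16 pt each.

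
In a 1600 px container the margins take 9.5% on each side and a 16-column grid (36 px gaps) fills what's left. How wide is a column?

47.25 px

Margins: 9.5% × 1600 = 152 px each, so content = 1600 − 304 = 1296 px.
16c + 15·36 = 1296 → 16c = 756 → c = 47.25 px.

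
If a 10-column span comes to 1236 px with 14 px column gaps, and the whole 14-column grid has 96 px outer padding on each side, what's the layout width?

10 columns + 9 column gaps: 10c + 9·14 = 1236.
10c = 1236 − 126 = 1110, so c = 111 px.
Adding margins, columns and gutters: 192 + 1554 + 182 = 1928 px.

1928 px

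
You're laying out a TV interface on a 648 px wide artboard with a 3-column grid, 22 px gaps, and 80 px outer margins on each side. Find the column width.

Content width = 648 − 2·80 = 488 px.
3c + 2·22 = 488 → 3c = 444 → c = 148 px.

148 px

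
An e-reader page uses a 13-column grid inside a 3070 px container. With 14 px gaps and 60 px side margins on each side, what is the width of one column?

214 px

Subtract both margins: 3070 − 2·60 = 2950 px.
2950 − 12·14 = 2782; ÷13 gives c = 214 px.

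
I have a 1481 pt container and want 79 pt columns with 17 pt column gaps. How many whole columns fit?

15 columns

k columns need k·79 + (k−1)·17 = k·96 − 17.
k·96 − 17 ≤ 1481 → k ≤ 1498 / 96 ≈ 15.60, so k = 15.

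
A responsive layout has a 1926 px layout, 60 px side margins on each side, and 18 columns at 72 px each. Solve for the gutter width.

30 px

Subtract both margins: 1926 − 2·60 = 1806 px.
18·72 + 17g = 1806 → 17g = 510 → g = 30 px.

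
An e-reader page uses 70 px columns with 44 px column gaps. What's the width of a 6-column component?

640 px

6 columns plus 5 column gaps: 420 + 220 = 640 px.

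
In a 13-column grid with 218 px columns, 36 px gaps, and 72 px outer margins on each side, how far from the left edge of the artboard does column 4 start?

Column 4 starts at margin + 3·(column + gutter) = 72 + 3·254 = 834 px.

834 px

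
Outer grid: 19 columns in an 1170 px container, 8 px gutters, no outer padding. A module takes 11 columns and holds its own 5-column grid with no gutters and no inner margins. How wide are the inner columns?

134.8 px

1170 − 18·8 = 1026; ÷19 gives c = 54 px.
11-column span = 11·54 + 10·8 = 674 px.
With no gutters, each column is 674/5 = 134.8 px.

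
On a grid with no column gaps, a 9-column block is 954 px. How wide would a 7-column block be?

With no column gaps, each column is 954/9 = 106 px.
With no column gaps, 7 columns span 7·106 = 742 px.

742 px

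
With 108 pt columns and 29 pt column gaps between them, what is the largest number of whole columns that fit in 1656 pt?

12 columns: 12·108 + 11·29 = 1615 pt ≤ 1656.
13 columns: 1752 pt > 1656. So 12.

12 columns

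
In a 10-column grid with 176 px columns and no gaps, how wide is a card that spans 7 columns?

1232 px

With no gaps, 7 columns span 7·176 = 1232 px.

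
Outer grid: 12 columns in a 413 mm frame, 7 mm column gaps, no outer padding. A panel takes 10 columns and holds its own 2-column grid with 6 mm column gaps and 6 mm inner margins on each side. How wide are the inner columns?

162.5 mm

12c + 11·7 = 413 → 12c = 336 → c = 28 mm.
Span of 10: 10·28 + 9·7 = 280 + 63 = 343 mm.
Inner content = 343 − 2·6 = 331 mm.
331 − 1·6 = 325; ÷2 gives d = 162.5 mm.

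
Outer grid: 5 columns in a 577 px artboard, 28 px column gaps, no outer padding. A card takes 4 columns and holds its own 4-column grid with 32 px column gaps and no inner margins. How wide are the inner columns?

577 − 4·28 = 465; ÷5 gives c = 93 px.
4-column span = 4·93 + 3·28 = 456 px.
4 columns + 3 column gaps: 4d + 3·32 = 456.
4d = 456 − 96 = 360, so d = 90 px.

90 px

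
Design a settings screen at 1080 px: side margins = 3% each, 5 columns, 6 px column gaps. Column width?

198.24 px

Margins: 3% × 1080 = 32.4 px each, so content = 1080 − 64.8 = 1015.2 px.
Subtracting 4 column gaps of 6 leaves 991.2 for 5 columns, so c = 198.24 px.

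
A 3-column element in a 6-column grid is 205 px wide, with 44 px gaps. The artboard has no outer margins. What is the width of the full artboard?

454 px

3 columns + 2 gaps: 3c + 2·44 = 205.
3c = 205 − 88 = 117, so c = 39 px.
Total width: 6·39 + 5·44 = 454 px.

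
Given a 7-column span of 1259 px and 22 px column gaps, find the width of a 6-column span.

1076 px

1259 − 6·22 = 1127; ÷7 gives c = 161 px.
6-column span = 6·161 + 5·22 = 1076 px.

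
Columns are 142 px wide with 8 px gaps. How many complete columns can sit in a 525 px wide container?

3 columns

Each extra column adds 142 + 8 = 150 px.
(525 + 8) / 150 = 3.55, so 3 columns fit.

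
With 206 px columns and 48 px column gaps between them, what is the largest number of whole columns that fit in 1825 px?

7 columns: 7·206 + 6·48 = 1730 px ≤ 1825.
8 columns: 1984 px > 1825. So 7.

7 columns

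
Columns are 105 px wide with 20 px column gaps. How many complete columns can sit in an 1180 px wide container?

9 columns

Each extra column adds 105 + 20 = 125 px.
(1180 + 20) / 125 = 9.60, so 9 columns fit.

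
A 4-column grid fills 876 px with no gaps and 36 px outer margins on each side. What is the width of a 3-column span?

603 px

Inside the margins: 876 − 72 = 804 px.
4c = 804 → c = 201 px.
3-column span = 3·201 = 603 px.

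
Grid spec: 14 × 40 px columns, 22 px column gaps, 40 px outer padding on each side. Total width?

926 px

Adding margins, columns and gutters: 80 + 560 + 286 = 926 px.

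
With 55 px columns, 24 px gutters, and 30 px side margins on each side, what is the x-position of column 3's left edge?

188 px

Each column+gutter stride is 79 px; 2 of them past the 30 px margin is 30 + 158 = 188 px.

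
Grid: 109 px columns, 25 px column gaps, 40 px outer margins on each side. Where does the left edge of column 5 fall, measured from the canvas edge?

Before column 5: the margin + 4 columns + 4 column gaps.
Offset = 40 + 4·(109 + 25) = 40 + 536 = 576 px.

576 px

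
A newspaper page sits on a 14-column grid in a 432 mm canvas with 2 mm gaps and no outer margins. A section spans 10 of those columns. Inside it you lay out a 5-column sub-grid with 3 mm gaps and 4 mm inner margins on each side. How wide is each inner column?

14 columns + 13 gaps: 14c + 13·2 = 432.
14c = 432 − 26 = 406, so c = 29 mm.
10 columns plus 9 gaps: 290 + 18 = 308 mm.
Inner content = 308 − 2·4 = 300 mm.
300 − 4·3 = 288; ÷5 gives d = 57.6 mm.

57.6 mm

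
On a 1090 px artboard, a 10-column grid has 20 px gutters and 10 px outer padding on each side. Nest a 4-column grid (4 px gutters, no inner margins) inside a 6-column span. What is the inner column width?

Take off 20 px of margins, leaving 1070 px.
Subtracting 9 gutters of 20 leaves 890 for 10 columns, so c = 89 px.
6-column span = 6·89 + 5·20 = 634 px.
4 columns + 3 gutters: 4d + 3·4 = 634.
4d = 634 − 12 = 622, so d = 155.5 px.

155.5 px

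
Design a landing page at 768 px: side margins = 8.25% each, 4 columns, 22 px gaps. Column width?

768 × (1 − 2·8.25%) = 768 × 83.5% = 641.28 px for the columns.
4 columns + 3 gaps: 4c + 3·22 = 641.28.
4c = 641.28 − 66 = 575.28, so c = 143.82 px.

143.82 px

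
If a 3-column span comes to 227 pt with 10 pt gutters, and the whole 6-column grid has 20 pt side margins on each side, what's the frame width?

504 pt

227 − 2·10 = 207; ÷3 gives c = 69 pt.
Adding margins, columns and gutters: 40 + 414 + 50 = 504 pt.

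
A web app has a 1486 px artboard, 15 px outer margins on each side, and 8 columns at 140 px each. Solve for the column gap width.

48 px

Take off 30 px of margins, leaving 1456 px.
8 columns take 8·140 = 1120 px; remaining 336 splits into 7 column gaps.
g = 336 / 7 = 48 px.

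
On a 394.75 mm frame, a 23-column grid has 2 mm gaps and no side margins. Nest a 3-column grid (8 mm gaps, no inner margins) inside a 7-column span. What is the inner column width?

34.25 mm

Subtracting 22 gaps of 2 leaves 350.75 for 23 columns, so c = 15.25 mm.
7-column span = 7·15.25 + 6·2 = 118.75 mm.
3d + 2·8 = 118.75 → 3d = 102.75 → d = 34.25 mm.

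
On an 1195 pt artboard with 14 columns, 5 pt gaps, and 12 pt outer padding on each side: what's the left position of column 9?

Take off 24 pt of margins, leaving 1171 pt.
1171 − 13·5 = 1106; ÷14 gives c = 79 pt.
Before column 9: the margin + 8 columns + 8 gaps.
Offset = 12 + 8·(79 + 5) = 12 + 672 = 684 pt.

684 pt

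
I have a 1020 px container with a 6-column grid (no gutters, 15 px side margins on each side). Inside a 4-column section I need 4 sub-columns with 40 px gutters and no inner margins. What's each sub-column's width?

135 px

Outer content = 1020 − 2·15 = 990 px.
990 / 6 = 165 px per column.
4-column span = 4·165 = 660 px.
Subtracting 3 gutters of 40 leaves 540 for 4 columns, so d = 135 px.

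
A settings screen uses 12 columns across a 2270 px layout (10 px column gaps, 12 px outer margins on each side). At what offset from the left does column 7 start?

Subtract both margins: 2270 − 2·12 = 2246 px.
12 columns + 11 column gaps: 12c + 11·10 = 2246.
12c = 2246 − 110 = 2136, so c = 178 px.
Before column 7: the margin + 6 columns + 6 column gaps.
Offset = 12 + 6·(178 + 10) = 12 + 1128 = 1140 px.

1140 px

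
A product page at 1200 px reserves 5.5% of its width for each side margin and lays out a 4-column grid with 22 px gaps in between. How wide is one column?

250.5 px

Each margin = 5.5% of 1200 = 66 px; content = 1200 − 2·66 = 1068 px.
4 columns + 3 gaps: 4c + 3·22 = 1068.
4c = 1068 − 66 = 1002, so c = 250.5 px.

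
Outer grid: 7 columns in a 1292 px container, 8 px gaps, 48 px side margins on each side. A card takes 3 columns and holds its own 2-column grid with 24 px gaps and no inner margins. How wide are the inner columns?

242 px

Outer content = 1292 − 2·48 = 1196 px.
7 columns + 6 gaps: 7c + 6·8 = 1196.
7c = 1196 − 48 = 1148, so c = 164 px.
3-column span = 3·164 + 2·8 = 508 px.
2d + 1·24 = 508 → 2d = 484 → d = 242 px.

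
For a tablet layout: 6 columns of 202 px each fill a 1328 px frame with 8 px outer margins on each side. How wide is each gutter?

Content width = 1328 − 2·8 = 1312 px.
6·202 + 5g = 1312 → 5g = 100 → g = 20 px.

20 px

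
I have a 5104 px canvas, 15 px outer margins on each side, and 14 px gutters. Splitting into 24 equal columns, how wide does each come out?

Inside the margins: 5104 − 30 = 5074 px.
Subtracting 23 gutters of 14 leaves 4752 for 24 columns, so c = 198 px.

198 px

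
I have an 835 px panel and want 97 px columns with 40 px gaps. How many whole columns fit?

6 columns

6 columns: 6·97 + 5·40 = 782 px ≤ 835.
7 columns: 919 px > 835. So 6.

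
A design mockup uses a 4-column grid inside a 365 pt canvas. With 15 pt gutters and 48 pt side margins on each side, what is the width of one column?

56 pt

Content width = 365 − 2·48 = 269 pt.
Subtracting 3 gutters of 15 leaves 224 for 4 columns, so c = 56 pt.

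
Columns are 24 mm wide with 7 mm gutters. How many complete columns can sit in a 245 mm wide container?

Each extra column adds 24 + 7 = 31 mm.
(245 + 7) / 31 = 8.13, so 8 columns fit.

8 columns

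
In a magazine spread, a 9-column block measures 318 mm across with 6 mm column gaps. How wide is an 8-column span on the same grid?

282 mm

Subtracting 8 column gaps of 6 leaves 270 for 9 columns, so c = 30 mm.
8 columns plus 7 column gaps: 240 + 42 = 282 mm.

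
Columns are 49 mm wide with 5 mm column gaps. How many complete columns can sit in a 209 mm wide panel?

3 columns

Each extra column adds 49 + 5 = 54 mm.
(209 + 5) / 54 = 3.96, so 3 columns fit.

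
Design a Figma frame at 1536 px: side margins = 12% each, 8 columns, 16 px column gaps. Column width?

Margins: 12% × 1536 = 184.32 px each, so content = 1536 − 368.64 = 1167.36 px.
1167.36 − 7·16 = 1055.36; ÷8 gives c = 131.92 px.

131.92 px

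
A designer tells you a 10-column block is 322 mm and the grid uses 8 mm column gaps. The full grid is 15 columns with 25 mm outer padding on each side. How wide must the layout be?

537 mm

Subtracting 9 column gaps of 8 leaves 250 for 10 columns, so c = 25 mm.
Total width: 2·25 + 15·25 + 14·8 = 537 mm.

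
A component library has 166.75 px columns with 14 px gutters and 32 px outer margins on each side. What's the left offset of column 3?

393.5 px

Before column 3: the margin + 2 columns + 2 gutters.
Offset = 32 + 2·(166.75 + 14) = 32 + 361.5 = 393.5 px.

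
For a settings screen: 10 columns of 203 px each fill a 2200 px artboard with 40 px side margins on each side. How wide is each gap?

Take off 80 px of margins, leaving 2120 px.
10·203 + 9g = 2120 → 9g = 90 → g = 10 px.

10 px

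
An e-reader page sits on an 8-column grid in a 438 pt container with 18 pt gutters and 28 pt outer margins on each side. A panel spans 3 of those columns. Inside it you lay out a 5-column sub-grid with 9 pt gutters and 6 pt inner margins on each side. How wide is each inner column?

Take off 56 pt of margins, leaving 382 pt.
Subtracting 7 gutters of 18 leaves 256 for 8 columns, so c = 32 pt.
Span of 3: 3·32 + 2·18 = 96 + 36 = 132 pt.
Inner content = 132 − 2·6 = 120 pt.
120 − 4·9 = 84; ÷5 gives d = 16.8 pt.

16.8 pt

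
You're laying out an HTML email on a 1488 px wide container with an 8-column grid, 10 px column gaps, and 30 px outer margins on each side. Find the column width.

169.75 px

Inside the margins: 1488 − 60 = 1428 px.
1428 − 7·10 = 1358; ÷8 gives c = 169.75 px.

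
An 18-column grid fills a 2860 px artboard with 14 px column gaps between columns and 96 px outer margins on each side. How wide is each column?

135 px

Content width = 2860 − 2·96 = 2668 px.
Subtracting 17 column gaps of 14 leaves 2430 for 18 columns, so c = 135 px.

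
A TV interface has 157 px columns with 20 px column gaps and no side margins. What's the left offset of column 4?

Each column+gutter stride is 177 px; with no margin, 3 of them is 531 px.

531 px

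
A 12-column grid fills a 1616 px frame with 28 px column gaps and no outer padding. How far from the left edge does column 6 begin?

685 px

Subtracting 11 column gaps of 28 leaves 1308 for 12 columns, so c = 109 px.
Each column+gutter stride is 137 px; with no margin, 5 of them is 685 px.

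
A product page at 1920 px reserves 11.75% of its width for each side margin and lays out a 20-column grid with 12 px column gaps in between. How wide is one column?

Margins: 11.75% × 1920 = 225.6 px each, so content = 1920 − 451.2 = 1468.8 px.
Subtracting 19 column gaps of 12 leaves 1240.8 for 20 columns, so c = 62.04 px.

62.04 px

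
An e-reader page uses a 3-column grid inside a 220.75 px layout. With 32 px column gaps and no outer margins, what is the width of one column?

3 columns + 2 column gaps: 3c + 2·32 = 220.75.
3c = 220.75 − 64 = 156.75, so c = 52.25 px.

52.25 px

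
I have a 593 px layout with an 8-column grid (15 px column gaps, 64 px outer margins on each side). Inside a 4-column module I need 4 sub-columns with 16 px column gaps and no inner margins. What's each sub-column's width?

Outer content = 593 − 2·64 = 465 px.
465 − 7·15 = 360; ÷8 gives c = 45 px.
4-column span = 4·45 + 3·15 = 225 px.
4 columns + 3 column gaps: 4d + 3·16 = 225.
4d = 225 − 48 = 177, so d = 44.25 px.

44.25 px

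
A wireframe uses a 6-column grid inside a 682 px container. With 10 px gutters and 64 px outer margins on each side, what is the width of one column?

84 px

Subtract both margins: 682 − 2·64 = 554 px.
554 − 5·10 = 504; ÷6 gives c = 84 px.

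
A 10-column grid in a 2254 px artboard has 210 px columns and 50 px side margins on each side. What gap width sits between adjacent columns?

6 px

Take off 100 px of margins, leaving 2154 px.
10·210 + 9g = 2154 → 9g = 54 → g = 6 px.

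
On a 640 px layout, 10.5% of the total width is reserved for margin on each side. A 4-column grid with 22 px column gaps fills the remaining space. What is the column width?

Each margin = 10.5% of 640 = 67.2 px; content = 640 − 2·67.2 = 505.6 px.
4c + 3·22 = 505.6 → 4c = 439.6 → c = 109.9 px.

109.9 px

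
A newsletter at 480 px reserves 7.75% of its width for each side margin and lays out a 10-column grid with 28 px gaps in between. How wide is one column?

480 × (1 − 2·7.75%) = 480 × 84.5% = 405.6 px for the columns.
10c + 9·28 = 405.6 → 10c = 153.6 → c = 15.36 px.

15.36 px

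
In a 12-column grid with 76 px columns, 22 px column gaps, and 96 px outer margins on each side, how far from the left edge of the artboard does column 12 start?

1174 px

Each column+gutter stride is 98 px; 11 of them past the 96 px margin is 96 + 1078 = 1174 px.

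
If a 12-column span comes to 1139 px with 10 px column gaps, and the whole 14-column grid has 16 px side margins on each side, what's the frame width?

1362.5 px

12c + 11·10 = 1139 → 12c = 1029 → c = 85.75 px.
Total width: 2·16 + 14·85.75 + 13·10 = 1362.5 px.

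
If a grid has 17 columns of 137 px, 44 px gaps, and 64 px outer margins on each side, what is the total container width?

Container = 2·64 + 17·137 + 16·44 = 128 + 2329 + 704 = 3161 px.

3161 px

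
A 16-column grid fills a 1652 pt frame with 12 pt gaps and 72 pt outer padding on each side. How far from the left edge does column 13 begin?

1212 pt

Inside the margins: 1652 − 144 = 1508 pt.
1508 − 15·12 = 1328; ÷16 gives c = 83 pt.
Before column 13: the margin + 12 columns + 12 gaps.
Offset = 72 + 12·(83 + 12) = 72 + 1140 = 1212 pt.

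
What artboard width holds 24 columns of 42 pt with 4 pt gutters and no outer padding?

1100 pt

Summing: 1008 + 92 = 1100 pt.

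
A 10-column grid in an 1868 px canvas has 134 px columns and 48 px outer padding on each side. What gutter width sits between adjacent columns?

48 px

Content width = 1868 − 2·48 = 1772 px.
Columns use 1340 px, leaving 432 px across 9 gutters = 48 px each.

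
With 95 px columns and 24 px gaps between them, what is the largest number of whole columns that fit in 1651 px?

14 columns

Each extra column adds 95 + 24 = 119 px.
(1651 + 24) / 119 = 14.08, so 14 columns fit.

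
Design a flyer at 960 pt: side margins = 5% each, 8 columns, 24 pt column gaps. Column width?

87 pt

Margins: 5% × 960 = 48 pt each, so content = 960 − 96 = 864 pt.
8c + 7·24 = 864 → 8c = 696 → c = 87 pt.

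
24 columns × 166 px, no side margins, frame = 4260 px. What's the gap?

24·166 + 23g = 4260 → 23g = 276 → g = 12 px.

12 px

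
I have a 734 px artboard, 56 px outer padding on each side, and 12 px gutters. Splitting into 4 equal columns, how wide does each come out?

146.5 px

Content width = 734 − 2·56 = 622 px.
622 − 3·12 = 586; ÷4 gives c = 146.5 px.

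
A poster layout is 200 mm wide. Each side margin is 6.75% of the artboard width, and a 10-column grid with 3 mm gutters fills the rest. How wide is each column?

14.6 mm

Margins: 6.75% × 200 = 13.5 mm each, so content = 200 − 27 = 173 mm.
10c + 9·3 = 173 → 10c = 146 → c = 14.6 mm.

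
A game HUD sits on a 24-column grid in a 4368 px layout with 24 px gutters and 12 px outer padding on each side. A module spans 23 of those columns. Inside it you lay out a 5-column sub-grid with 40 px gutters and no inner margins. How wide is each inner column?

800.4 px

Inside the margins: 4368 − 24 = 4344 px.
Subtracting 23 gutters of 24 leaves 3792 for 24 columns, so c = 158 px.
Span of 23: 23·158 + 22·24 = 3634 + 528 = 4162 px.
5 columns + 4 gutters: 5d + 4·40 = 4162.
5d = 4162 − 160 = 4002, so d = 800.4 px.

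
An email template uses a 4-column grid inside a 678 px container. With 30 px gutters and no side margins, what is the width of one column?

147 px

4c + 3·30 = 678 → 4c = 588 → c = 147 px.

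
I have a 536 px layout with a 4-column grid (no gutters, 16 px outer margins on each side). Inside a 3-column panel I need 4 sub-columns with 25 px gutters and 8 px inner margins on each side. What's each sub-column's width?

71.75 px

Subtract both margins: 536 − 2·16 = 504 px.
504 / 4 = 126 px per column.
With no gutters, 3 columns span 3·126 = 378 px.
Inner content = 378 − 2·8 = 362 px.
Subtracting 3 gutters of 25 leaves 287 for 4 columns, so d = 71.75 px.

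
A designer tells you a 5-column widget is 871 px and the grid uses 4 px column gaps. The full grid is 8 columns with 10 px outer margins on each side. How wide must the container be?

1416 px

5 columns + 4 column gaps: 5c + 4·4 = 871.
5c = 871 − 16 = 855, so c = 171 px.
Container = 2·10 + 8·171 + 7·4 = 20 + 1368 + 28 = 1416 px.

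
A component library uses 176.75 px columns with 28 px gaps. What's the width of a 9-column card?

1814.75 px

9 columns plus 8 gaps: 1590.75 + 224 = 1814.75 px.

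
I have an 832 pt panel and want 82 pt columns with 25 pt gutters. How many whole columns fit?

8 columns: 8·82 + 7·25 = 831 pt ≤ 832.
9 columns: 938 pt > 832. So 8.

8 columns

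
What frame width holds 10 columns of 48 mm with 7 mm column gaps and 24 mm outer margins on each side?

591 mm

Frame = 2·24 + 10·48 + 9·7 = 48 + 480 + 63 = 591 mm.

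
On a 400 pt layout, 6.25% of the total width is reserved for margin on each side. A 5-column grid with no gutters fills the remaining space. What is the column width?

70 pt

400 × (1 − 2·6.25%) = 400 × 87.5% = 350 pt for the columns.
5c = 350 → c = 70 pt.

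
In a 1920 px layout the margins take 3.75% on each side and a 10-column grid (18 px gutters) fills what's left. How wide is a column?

161.4 px

Margins: 3.75% × 1920 = 72 px each, so content = 1920 − 144 = 1776 px.
10c + 9·18 = 1776 → 10c = 1614 → c = 161.4 px.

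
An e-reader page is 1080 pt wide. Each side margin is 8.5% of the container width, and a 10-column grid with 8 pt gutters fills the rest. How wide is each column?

82.44 pt

1080 × (1 − 2·8.5%) = 1080 × 83% = 896.4 pt for the columns.
Subtracting 9 gutters of 8 leaves 824.4 for 10 columns, so c = 82.44 pt.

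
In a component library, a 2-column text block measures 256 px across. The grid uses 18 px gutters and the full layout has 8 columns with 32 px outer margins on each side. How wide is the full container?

1142 px

2c + 1·18 = 256 → 2c = 238 → c = 119 px.
Container = 2·32 + 8·119 + 7·18 = 64 + 952 + 126 = 1142 px.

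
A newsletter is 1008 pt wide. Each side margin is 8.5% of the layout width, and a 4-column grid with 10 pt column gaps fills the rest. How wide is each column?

201.66 pt

1008 × (1 − 2·8.5%) = 1008 × 83% = 836.64 pt for the columns.
Subtracting 3 column gaps of 10 leaves 806.64 for 4 columns, so c = 201.66 pt.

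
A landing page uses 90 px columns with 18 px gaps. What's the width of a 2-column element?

Span of 2: 2·90 + 1·18 = 180 + 18 = 198 px.

198 px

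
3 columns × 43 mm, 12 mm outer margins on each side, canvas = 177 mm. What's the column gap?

12 mm

Inside the margins: 177 − 24 = 153 mm.
Columns use 129 mm, leaving 24 mm across 2 column gaps = 12 mm each.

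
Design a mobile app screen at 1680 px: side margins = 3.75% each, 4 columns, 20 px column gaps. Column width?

373.5 px

Margins: 3.75% × 1680 = 63 px each, so content = 1680 − 126 = 1554 px.
Subtracting 3 column gaps of 20 leaves 1494 for 4 columns, so c = 373.5 px.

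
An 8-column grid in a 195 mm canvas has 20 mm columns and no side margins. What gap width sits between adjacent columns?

5 mm

8 columns take 8·20 = 160 mm; remaining 35 splits into 7 gaps.
g = 35 / 7 = 5 mm.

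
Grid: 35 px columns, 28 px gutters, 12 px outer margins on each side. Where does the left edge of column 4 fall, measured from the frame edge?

201 px

Each column+gutter stride is 63 px; 3 of them past the 12 px margin is 12 + 189 = 201 px.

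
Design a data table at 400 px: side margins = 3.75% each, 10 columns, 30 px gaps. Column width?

10 px

Each margin = 3.75% of 400 = 15 px; content = 400 − 2·15 = 370 px.
Subtracting 9 gaps of 30 leaves 100 for 10 columns, so c = 10 px.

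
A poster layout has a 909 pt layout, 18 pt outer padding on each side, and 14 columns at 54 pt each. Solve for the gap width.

Take off 36 pt of margins, leaving 873 pt.
14·54 + 13g = 873 → 13g = 117 → g = 9 pt.

9 pt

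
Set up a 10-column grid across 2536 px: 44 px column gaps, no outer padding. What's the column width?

2536 − 9·44 = 2140; ÷10 gives c = 214 px.

214 px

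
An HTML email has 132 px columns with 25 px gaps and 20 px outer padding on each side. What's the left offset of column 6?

Each column+gutter stride is 157 px; 5 of them past the 20 px margin is 20 + 785 = 805 px.

805 px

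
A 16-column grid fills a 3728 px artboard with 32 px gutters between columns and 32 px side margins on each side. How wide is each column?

Inside the margins: 3728 − 64 = 3664 px.
16 columns + 15 gutters: 16c + 15·32 = 3664.
16c = 3664 − 480 = 3184, so c = 199 px.

199 px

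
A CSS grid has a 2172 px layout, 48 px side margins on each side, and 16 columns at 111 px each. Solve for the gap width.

Content width = 2172 − 2·48 = 2076 px.
16·111 + 15g = 2076 → 15g = 300 → g = 20 px.

20 px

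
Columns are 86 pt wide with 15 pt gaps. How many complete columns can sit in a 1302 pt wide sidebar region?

13 columns

k columns need k·86 + (k−1)·15 = k·101 − 15.
k·101 − 15 ≤ 1302 → k ≤ 1317 / 101 ≈ 13.04, so k = 13.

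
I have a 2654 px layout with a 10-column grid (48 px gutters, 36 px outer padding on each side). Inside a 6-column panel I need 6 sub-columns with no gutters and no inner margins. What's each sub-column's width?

Subtract both margins: 2654 − 2·36 = 2582 px.
10 columns + 9 gutters: 10c + 9·48 = 2582.
10c = 2582 − 432 = 2150, so c = 215 px.
Span of 6: 6·215 + 5·48 = 1290 + 240 = 1530 px.
With no gutters, each column is 1530/6 = 255 px.

255 px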